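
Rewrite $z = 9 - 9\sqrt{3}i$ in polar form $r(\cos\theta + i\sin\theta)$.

r = |z| = sqrt(a^2 + b^2) = sqrt((9)^2 + (-9*sqrt(3))^2) = sqrt(81 + 243) = sqrt(324) = 18
θ = arctan(b/a) = arctan(-15.5885/9) (quadrant-adjusted) = 300°
z = 18(cos 300° + i sin 300°)


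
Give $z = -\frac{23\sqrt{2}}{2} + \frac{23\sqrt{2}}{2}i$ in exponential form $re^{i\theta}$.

r = |z| = sqrt((-23*sqrt(2)/2)^2 + (23*sqrt(2)/2)^2) = sqrt(529/2 + 529/2) = sqrt(529) = 23
θ = arctan(b/a) = arctan(16.2635/-16.2635) (quadrant-adjusted) = 135° = 3π/4
z = 23e^(i*3π/4)


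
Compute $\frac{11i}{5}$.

Divisor is real, so divide each part by 5:
= 0 + (11/5)i


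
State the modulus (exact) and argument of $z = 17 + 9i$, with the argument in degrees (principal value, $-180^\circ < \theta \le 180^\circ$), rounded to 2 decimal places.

|z| = sqrt(17^2 + 9^2) = sqrt(370)
arg(z) = arctan(b/a) = arctan(9/17) (quadrant-adjusted) = 27.90°


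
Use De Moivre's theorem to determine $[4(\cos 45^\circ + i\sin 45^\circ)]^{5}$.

By De Moivre: z^n = r^n(cos(nθ) + i sin(nθ))
= 4^5(cos(5*45°) + i sin(5*45°))
= 1024(cos 225° + i sin 225°)
= -512*sqrt(2) - 512*sqrt(2)i


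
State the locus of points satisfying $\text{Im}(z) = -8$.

Im(z) = y where z = x + yi; the equation y = -8 is satisfied by all points with that y-coordinate
Locus: Horizontal line y = -8


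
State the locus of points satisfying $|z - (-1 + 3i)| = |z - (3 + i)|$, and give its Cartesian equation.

|z - z1| = |z - z2| means z is equidistant from z1 and z2,
i.e. the perpendicular bisector of the segment from (-1, 3) to (3, 1) (midpoint (1, 2)).
With z = x + yi, square both sides:
(x - (-1))^2 + (y - 3)^2 = (x - 3)^2 + (y - 1)^2
The x^2 and y^2 terms cancel: 8x + (-4)y = 10 - 10 = 0
Simplify: 2x - y = 0
Locus: Perpendicular bisector of the segment from (-1, 3) to (3, 1): the line 2x - y = 0


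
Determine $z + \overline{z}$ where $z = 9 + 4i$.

z + conjugate(z) = (a + bi) + (a - bi) = 2a
= 2 * 9 = 18


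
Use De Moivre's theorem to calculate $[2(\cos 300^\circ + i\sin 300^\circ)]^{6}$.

By De Moivre: z^n = r^n(cos(nθ) + i sin(nθ))
= 2^6(cos(6*300°) + i sin(6*300°))
= 64(cos 0° + i sin 0°)
= 64


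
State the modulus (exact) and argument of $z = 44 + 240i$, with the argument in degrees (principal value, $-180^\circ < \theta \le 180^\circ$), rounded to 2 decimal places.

|z| = sqrt(44^2 + 240^2) = 244
arg(z) = arctan(b/a) = arctan(240/44) (quadrant-adjusted) = 79.61°


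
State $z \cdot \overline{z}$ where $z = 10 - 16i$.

z * conjugate(z) = |z|^2 = a^2 + b^2
= 10^2 + (-16)^2 = 356


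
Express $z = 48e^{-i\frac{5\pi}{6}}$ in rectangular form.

a = r cos θ = 48 * -sqrt(3)/2 = -24*sqrt(3)
b = r sin θ = 48 * -1/2 = -24
z = -24*sqrt(3) - 24i


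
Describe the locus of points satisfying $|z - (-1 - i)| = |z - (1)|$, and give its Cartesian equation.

|z - z1| = |z - z2| means z is equidistant from z1 and z2,
i.e. the perpendicular bisector of the segment from (-1, -1) to (1, 0) (midpoint (0, -1/2)).
With z = x + yi, square both sides:
(x - (-1))^2 + (y - (-1))^2 = (x - 1)^2 + (y - 0)^2
The x^2 and y^2 terms cancel: 4x + 2y = 1 - 2 = -1
Simplify: 4x + 2y = -1
Locus: Perpendicular bisector of the segment from (-1, -1) to (1, 0): the line 4x + 2y = -1


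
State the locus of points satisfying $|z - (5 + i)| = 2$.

|z - z0| = r describes a circle centered at z0 with radius r
Here z0 = 5 + i and r = 2
Locus: Circle centered at (5, 1) with radius 2


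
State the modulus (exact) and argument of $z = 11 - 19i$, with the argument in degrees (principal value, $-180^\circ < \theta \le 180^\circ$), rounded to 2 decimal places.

|z| = sqrt(11^2 + (-19)^2) = sqrt(482)
arg(z) = arctan(b/a) = arctan(-19/11) (quadrant-adjusted) = -59.93°


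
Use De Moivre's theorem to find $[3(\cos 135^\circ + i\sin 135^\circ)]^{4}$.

By De Moivre: z^n = r^n(cos(nθ) + i sin(nθ))
= 3^4(cos(4*135°) + i sin(4*135°))
= 81(cos 180° + i sin 180°)
= -81


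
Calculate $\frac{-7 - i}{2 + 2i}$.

Multiply numerator and denominator by conjugate (2 - 2i):
= (-7 - i)(2 - 2i) / (2^2 + 2^2)
= (-16 + 12i) / 8
Divide through by 4: (-4 + 3i) / 2
= -2 + (3/2)i


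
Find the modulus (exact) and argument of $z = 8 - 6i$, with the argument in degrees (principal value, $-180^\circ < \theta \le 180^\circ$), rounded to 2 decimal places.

|z| = sqrt(8^2 + (-6)^2) = 10
arg(z) = arctan(b/a) = arctan(-6/8) (quadrant-adjusted) = -36.87°


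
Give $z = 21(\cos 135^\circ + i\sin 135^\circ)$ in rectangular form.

a = r cos θ = 21 * -sqrt(2)/2 = -21*sqrt(2)/2
b = r sin θ = 21 * sqrt(2)/2 = 21*sqrt(2)/2
z = -21*sqrt(2)/2 + (21*sqrt(2)/2)i


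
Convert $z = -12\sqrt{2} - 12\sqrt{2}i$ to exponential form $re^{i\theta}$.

r = |z| = sqrt((-12*sqrt(2))^2 + (-12*sqrt(2))^2) = sqrt(288 + 288) = sqrt(576) = 24
θ = arctan(b/a) = arctan(-16.9706/-16.9706) (quadrant-adjusted) = -135° = -3π/4
z = 24e^(-i*3π/4)


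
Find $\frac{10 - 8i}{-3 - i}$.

Multiply numerator and denominator by conjugate (-3 + i):
= (10 - 8i)(-3 + i) / ((-3)^2 + (-1)^2)
= (-22 + 34i) / 10
Divide through by 2: (-11 + 17i) / 5
= -11/5 + (17/5)i


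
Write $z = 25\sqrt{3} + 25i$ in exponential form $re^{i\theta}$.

r = |z| = sqrt((25*sqrt(3))^2 + (25)^2) = sqrt(1875 + 625) = sqrt(2500) = 50
θ = arctan(b/a) = arctan(25/43.3013) (quadrant-adjusted) = 30° = π/6
z = 50e^(i*π/6)


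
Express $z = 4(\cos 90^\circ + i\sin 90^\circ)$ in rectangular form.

a = r cos θ = 4 * 0 = 0
b = r sin θ = 4 * 1 = 4
z = 4i


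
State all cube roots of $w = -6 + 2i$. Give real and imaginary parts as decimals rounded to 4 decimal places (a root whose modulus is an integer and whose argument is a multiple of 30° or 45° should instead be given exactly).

|w| = sqrt(40) ≈ 6.324555, arg(w) ≈ 161.565051°
Root modulus = sqrt(40)^(1/3) ≈ 1.849311
Root arguments: θ_k = (arg(w) + 360°k)/3 for k = 0, 1, ..., 2
Compute each root as (root modulus)(cos θ_k + i sin θ_k) using full-precision intermediates, then round to 4 decimal places.
Roots: 1.0908 + 1.4934i, -1.8387 + 0.1980i, 0.7479 - 1.6913i


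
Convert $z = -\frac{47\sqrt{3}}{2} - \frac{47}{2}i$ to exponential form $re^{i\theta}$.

r = |z| = sqrt((-47*sqrt(3)/2)^2 + (-47/2)^2) = sqrt(6627/4 + 2209/4) = sqrt(2209) = 47
θ = arctan(b/a) = arctan(-23.5/-40.7032) (quadrant-adjusted) = -150° = -5π/6
z = 47e^(-i*5π/6)


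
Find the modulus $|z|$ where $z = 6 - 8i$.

|z| = sqrt(a^2 + b^2) = sqrt(6^2 + (-8)^2) = sqrt(100) = 10


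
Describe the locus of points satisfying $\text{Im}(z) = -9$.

Im(z) = y where z = x + yi; the equation y = -9 is satisfied by all points with that y-coordinate
Locus: Horizontal line y = -9


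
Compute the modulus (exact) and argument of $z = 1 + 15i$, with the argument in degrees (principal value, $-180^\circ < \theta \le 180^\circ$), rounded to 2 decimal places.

|z| = sqrt(1^2 + 15^2) = sqrt(226)
arg(z) = arctan(b/a) = arctan(15/1) (quadrant-adjusted) = 86.19°


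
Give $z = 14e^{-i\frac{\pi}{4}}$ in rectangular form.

a = r cos θ = 14 * sqrt(2)/2 = 7*sqrt(2)
b = r sin θ = 14 * -sqrt(2)/2 = -7*sqrt(2)
z = 7*sqrt(2) - 7*sqrt(2)i


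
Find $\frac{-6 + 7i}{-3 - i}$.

Multiply numerator and denominator by conjugate (-3 + i):
= (-6 + 7i)(-3 + i) / ((-3)^2 + (-1)^2)
= (11 - 27i) / 10
= 11/10 - (27/10)i


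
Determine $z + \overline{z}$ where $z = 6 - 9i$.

z + conjugate(z) = (a + bi) + (a - bi) = 2a
= 2 * 6 = 12


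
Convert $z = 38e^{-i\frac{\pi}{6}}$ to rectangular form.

a = r cos θ = 38 * sqrt(3)/2 = 19*sqrt(3)
b = r sin θ = 38 * -1/2 = -19
z = 19*sqrt(3) - 19i


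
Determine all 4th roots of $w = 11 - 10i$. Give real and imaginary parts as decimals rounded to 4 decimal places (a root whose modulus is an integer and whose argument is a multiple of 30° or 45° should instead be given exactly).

|w| = sqrt(221) ≈ 14.866069, arg(w) ≈ 317.726311°
Root modulus = sqrt(221)^(1/4) ≈ 1.963582
Root arguments: θ_k = (arg(w) + 360°k)/4 for k = 0, 1, ..., 3
Compute each root as (root modulus)(cos θ_k + i sin θ_k) using full-precision intermediates, then round to 4 decimal places.
Roots: 0.3601 + 1.9303i, -1.9303 + 0.3601i, -0.3601 - 1.9303i, 1.9303 - 0.3601i


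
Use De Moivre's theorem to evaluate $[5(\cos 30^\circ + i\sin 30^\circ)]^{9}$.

By De Moivre: z^n = r^n(cos(nθ) + i sin(nθ))
= 5^9(cos(9*30°) + i sin(9*30°))
= 1953125(cos 270° + i sin 270°)
= -1953125i


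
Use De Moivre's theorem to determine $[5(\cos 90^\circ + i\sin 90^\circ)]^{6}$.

By De Moivre: z^n = r^n(cos(nθ) + i sin(nθ))
= 5^6(cos(6*90°) + i sin(6*90°))
= 15625(cos 180° + i sin 180°)
= -15625


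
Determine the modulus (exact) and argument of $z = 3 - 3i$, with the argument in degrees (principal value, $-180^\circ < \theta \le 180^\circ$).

|z| = sqrt(3^2 + (-3)^2) = sqrt(18)
arg(z) = arctan(b/a) = arctan(-3/3) (quadrant-adjusted) = -45°


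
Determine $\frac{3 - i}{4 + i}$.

Multiply numerator and denominator by conjugate (4 - i):
= (3 - i)(4 - i) / (4^2 + 1^2)
= (11 - 7i) / 17
= 11/17 - (7/17)i


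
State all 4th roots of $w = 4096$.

|w| = 4096, arg(w) = 0°
Root modulus = 4096^(1/4) = 8
Root arguments: θ_k = (0° + 360°k)/4 for k = 0, 1, ..., 3
Roots: 8, 8i, -8, -8i


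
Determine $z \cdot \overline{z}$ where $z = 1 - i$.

z * conjugate(z) = |z|^2 = a^2 + b^2
= 1^2 + (-1)^2 = 2


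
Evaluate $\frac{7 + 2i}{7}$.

Divisor is real, so divide each part by 7:
= 1 + (2/7)i


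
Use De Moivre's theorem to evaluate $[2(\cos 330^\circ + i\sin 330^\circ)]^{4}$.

By De Moivre: z^n = r^n(cos(nθ) + i sin(nθ))
= 2^4(cos(4*330°) + i sin(4*330°))
= 16(cos 240° + i sin 240°)
= -8 - 8*sqrt(3)i


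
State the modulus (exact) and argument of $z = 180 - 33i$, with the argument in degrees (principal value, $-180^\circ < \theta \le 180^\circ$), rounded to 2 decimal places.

|z| = sqrt(180^2 + (-33)^2) = 183
arg(z) = arctan(b/a) = arctan(-33/180) (quadrant-adjusted) = -10.39°


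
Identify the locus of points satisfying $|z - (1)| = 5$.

|z - z0| = r describes a circle centered at z0 with radius r
Here z0 = 1 and r = 5
Locus: Circle centered at (1, 0) with radius 5


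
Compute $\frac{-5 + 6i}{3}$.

Divisor is real, so divide each part by 3:
= -5/3 + 2i


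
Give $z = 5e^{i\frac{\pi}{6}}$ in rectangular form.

a = r cos θ = 5 * sqrt(3)/2 = 5*sqrt(3)/2
b = r sin θ = 5 * 1/2 = 5/2
z = 5*sqrt(3)/2 + (5/2)i


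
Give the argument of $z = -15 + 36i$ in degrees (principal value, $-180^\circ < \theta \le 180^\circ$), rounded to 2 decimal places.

θ = arctan(b/a) = arctan(36/-15) (quadrant-adjusted) = 112.62°


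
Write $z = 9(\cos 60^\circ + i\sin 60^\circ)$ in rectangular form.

a = r cos θ = 9 * 1/2 = 9/2
b = r sin θ = 9 * sqrt(3)/2 = 9*sqrt(3)/2
z = 9/2 + (9*sqrt(3)/2)i


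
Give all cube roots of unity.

ω_k = e^(2πik/3) = cos(2πk/3) + i sin(2πk/3) for k = 0, 1, ..., 2
Roots: 1, -1/2 + (sqrt(3)/2)i, -1/2 - (sqrt(3)/2)i


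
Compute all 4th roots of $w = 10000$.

|w| = 10000, arg(w) = 0°
Root modulus = 10000^(1/4) = 10
Root arguments: θ_k = (0° + 360°k)/4 for k = 0, 1, ..., 3
Roots: 10, 10i, -10, -10i


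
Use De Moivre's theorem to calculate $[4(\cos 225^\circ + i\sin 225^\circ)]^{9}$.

By De Moivre: z^n = r^n(cos(nθ) + i sin(nθ))
= 4^9(cos(9*225°) + i sin(9*225°))
= 262144(cos 225° + i sin 225°)
= -131072*sqrt(2) - 131072*sqrt(2)i


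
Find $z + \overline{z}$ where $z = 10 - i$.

z + conjugate(z) = (a + bi) + (a - bi) = 2a
= 2 * 10 = 20


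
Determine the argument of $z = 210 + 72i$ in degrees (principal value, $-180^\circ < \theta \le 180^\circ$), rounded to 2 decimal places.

θ = arctan(b/a) = arctan(72/210) (quadrant-adjusted) = 18.92°


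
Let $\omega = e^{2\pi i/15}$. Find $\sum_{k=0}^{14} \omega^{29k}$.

Let ζ = ω^29 = e^(2πi·29/15). Since 15 ∤ 29, ζ ≠ 1.
Sum = Σ_{k=0}^{14} ζ^k = (ζ^15 - 1)/(ζ - 1) = (ω^{29·15} - 1)/(ζ - 1) = (1 - 1)/(ζ - 1) = 0


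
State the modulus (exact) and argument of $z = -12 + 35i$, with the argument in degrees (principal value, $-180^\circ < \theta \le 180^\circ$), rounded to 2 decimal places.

|z| = sqrt((-12)^2 + 35^2) = 37
arg(z) = arctan(b/a) = arctan(35/-12) (quadrant-adjusted) = 108.92°


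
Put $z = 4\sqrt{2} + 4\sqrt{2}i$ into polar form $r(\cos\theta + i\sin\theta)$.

r = |z| = sqrt(a^2 + b^2) = sqrt((4*sqrt(2))^2 + (4*sqrt(2))^2) = sqrt(32 + 32) = sqrt(64) = 8
θ = arctan(b/a) = arctan(5.6569/5.6569) (quadrant-adjusted) = 45°
z = 8(cos 45° + i sin 45°)


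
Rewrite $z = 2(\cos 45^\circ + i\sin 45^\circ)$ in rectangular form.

a = r cos θ = 2 * sqrt(2)/2 = sqrt(2)
b = r sin θ = 2 * sqrt(2)/2 = sqrt(2)
z = sqrt(2) + sqrt(2)i


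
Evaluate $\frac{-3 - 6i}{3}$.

Divisor is real, so divide each part by 3:
= -1 - 2i


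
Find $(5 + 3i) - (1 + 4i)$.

(5 - 1) + (3 - 4)i = 4 - i


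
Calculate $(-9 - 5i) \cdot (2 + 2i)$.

(a1*a2 - b1*b2) + (a1*b2 + b1*a2)i
= (-18 - (-10)) + (-18 + (-10))i
= -8 - 28i


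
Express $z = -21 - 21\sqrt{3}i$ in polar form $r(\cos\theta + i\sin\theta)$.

r = |z| = sqrt(a^2 + b^2) = sqrt((-21)^2 + (-21*sqrt(3))^2) = sqrt(441 + 1323) = sqrt(1764) = 42
θ = arctan(b/a) = arctan(-36.3731/-21) (quadrant-adjusted) = 240°
z = 42(cos 240° + i sin 240°)


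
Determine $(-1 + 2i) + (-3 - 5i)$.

(-1 + (-3)) + (2 + (-5))i = -4 - 3i


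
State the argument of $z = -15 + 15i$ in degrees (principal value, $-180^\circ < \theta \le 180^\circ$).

θ = arctan(b/a) = arctan(15/-15) (quadrant-adjusted) = 135°


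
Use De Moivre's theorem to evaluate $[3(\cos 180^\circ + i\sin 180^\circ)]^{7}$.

By De Moivre: z^n = r^n(cos(nθ) + i sin(nθ))
= 3^7(cos(7*180°) + i sin(7*180°))
= 2187(cos 180° + i sin 180°)
= -2187


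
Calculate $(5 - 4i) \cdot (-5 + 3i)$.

(a1*a2 - b1*b2) + (a1*b2 + b1*a2)i
= (-25 - (-12)) + (15 + 20)i
= -13 + 35i


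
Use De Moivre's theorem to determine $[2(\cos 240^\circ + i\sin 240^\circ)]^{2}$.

By De Moivre: z^n = r^n(cos(nθ) + i sin(nθ))
= 2^2(cos(2*240°) + i sin(2*240°))
= 4(cos 120° + i sin 120°)
= -2 + 2*sqrt(3)i


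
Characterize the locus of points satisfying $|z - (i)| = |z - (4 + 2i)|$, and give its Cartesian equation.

|z - z1| = |z - z2| means z is equidistant from z1 and z2,
i.e. the perpendicular bisector of the segment from (0, 1) to (4, 2) (midpoint (2, 3/2)).
With z = x + yi, square both sides:
(x - 0)^2 + (y - 1)^2 = (x - 4)^2 + (y - 2)^2
The x^2 and y^2 terms cancel: 8x + 2y = 20 - 1 = 19
Simplify: 8x + 2y = 19
Locus: Perpendicular bisector of the segment from (0, 1) to (4, 2): the line 8x + 2y = 19


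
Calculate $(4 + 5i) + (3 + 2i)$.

(4 + 3) + (5 + 2)i = 7 + 7i


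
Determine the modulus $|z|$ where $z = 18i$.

|z| = sqrt(a^2 + b^2) = sqrt(0^2 + 18^2) = sqrt(324) = 18


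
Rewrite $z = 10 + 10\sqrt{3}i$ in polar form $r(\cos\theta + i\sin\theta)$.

r = |z| = sqrt(a^2 + b^2) = sqrt((10)^2 + (10*sqrt(3))^2) = sqrt(100 + 300) = sqrt(400) = 20
θ = arctan(b/a) = arctan(17.3205/10) (quadrant-adjusted) = 60°
z = 20(cos 60° + i sin 60°)


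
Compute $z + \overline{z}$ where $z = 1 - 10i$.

z + conjugate(z) = (a + bi) + (a - bi) = 2a
= 2 * 1 = 2


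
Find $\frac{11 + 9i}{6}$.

Divisor is real, so divide each part by 6:
= 11/6 + (3/2)i


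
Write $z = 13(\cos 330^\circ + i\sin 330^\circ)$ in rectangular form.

a = r cos θ = 13 * sqrt(3)/2 = 13*sqrt(3)/2
b = r sin θ = 13 * -1/2 = -13/2
z = 13*sqrt(3)/2 - (13/2)i


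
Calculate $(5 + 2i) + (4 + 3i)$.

(5 + 4) + (2 + 3)i = 9 + 5i


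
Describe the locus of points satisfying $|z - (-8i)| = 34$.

|z - z0| = r describes a circle centered at z0 with radius r
Here z0 = -8i and r = 34
Locus: Circle centered at (0, -8) with radius 34


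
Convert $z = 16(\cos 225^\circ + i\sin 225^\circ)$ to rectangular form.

a = r cos θ = 16 * -sqrt(2)/2 = -8*sqrt(2)
b = r sin θ = 16 * -sqrt(2)/2 = -8*sqrt(2)
z = -8*sqrt(2) - 8*sqrt(2)i


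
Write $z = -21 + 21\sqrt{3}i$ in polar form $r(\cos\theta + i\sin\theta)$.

r = |z| = sqrt(a^2 + b^2) = sqrt((-21)^2 + (21*sqrt(3))^2) = sqrt(441 + 1323) = sqrt(1764) = 42
θ = arctan(b/a) = arctan(36.3731/-21) (quadrant-adjusted) = 120°
z = 42(cos 120° + i sin 120°)


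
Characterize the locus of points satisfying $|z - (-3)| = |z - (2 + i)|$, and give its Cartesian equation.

|z - z1| = |z - z2| means z is equidistant from z1 and z2,
i.e. the perpendicular bisector of the segment from (-3, 0) to (2, 1) (midpoint (-1/2, 1/2)).
With z = x + yi, square both sides:
(x - (-3))^2 + (y - 0)^2 = (x - 2)^2 + (y - 1)^2
The x^2 and y^2 terms cancel: 10x + 2y = 5 - 9 = -4
Simplify: 5x + y = -2
Locus: Perpendicular bisector of the segment from (-3, 0) to (2, 1): the line 5x + y = -2


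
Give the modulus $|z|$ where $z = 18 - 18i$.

|z| = sqrt(a^2 + b^2) = sqrt(18^2 + (-18)^2) = sqrt(648) = sqrt(648)


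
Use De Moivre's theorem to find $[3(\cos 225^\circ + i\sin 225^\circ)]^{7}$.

By De Moivre: z^n = r^n(cos(nθ) + i sin(nθ))
= 3^7(cos(7*225°) + i sin(7*225°))
= 2187(cos 135° + i sin 135°)
= -2187*sqrt(2)/2 + (2187*sqrt(2)/2)i


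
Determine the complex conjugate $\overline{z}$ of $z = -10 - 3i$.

If z = a + bi, then conjugate(z) = a - bi
conjugate(-10 - 3i) = -10 + 3i


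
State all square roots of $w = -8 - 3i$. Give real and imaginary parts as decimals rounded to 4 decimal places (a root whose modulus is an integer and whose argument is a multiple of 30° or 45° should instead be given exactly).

|w| = sqrt(73) ≈ 8.544004, arg(w) ≈ 200.556045°
Root modulus = sqrt(73)^(1/2) ≈ 2.923013
Root arguments: θ_k = (arg(w) + 360°k)/2 for k = 0, 1, ..., 1
Compute each root as (root modulus)(cos θ_k + i sin θ_k) using full-precision intermediates, then round to 4 decimal places.
Roots: -0.5215 + 2.8761i, 0.5215 - 2.8761i


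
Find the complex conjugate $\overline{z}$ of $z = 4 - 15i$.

If z = a + bi, then conjugate(z) = a - bi
conjugate(4 - 15i) = 4 + 15i


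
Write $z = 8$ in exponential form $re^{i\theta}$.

r = |z| = sqrt((8)^2 + (0)^2) = sqrt(64 + 0) = sqrt(64) = 8
b = 0 and a > 0, so z lies on the positive real axis: θ = 0
z = 8e^(i*0) = 8


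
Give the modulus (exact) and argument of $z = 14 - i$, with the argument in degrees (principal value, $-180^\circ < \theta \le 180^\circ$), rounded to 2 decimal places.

|z| = sqrt(14^2 + (-1)^2) = sqrt(197)
arg(z) = arctan(b/a) = arctan(-1/14) (quadrant-adjusted) = -4.09°


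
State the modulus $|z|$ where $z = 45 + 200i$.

|z| = sqrt(a^2 + b^2) = sqrt(45^2 + 200^2) = sqrt(42025) = 205


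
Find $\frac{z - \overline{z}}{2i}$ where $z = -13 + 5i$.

z - conjugate(z) = 2bi
(z - conjugate(z))/(2i) = 2bi/(2i) = b = 5


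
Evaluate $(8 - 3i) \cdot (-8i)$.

(a1*a2 - b1*b2) + (a1*b2 + b1*a2)i
= (0 - 24) + (-64 + 0)i
= -24 - 64i


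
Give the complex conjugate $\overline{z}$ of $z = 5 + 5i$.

If z = a + bi, then conjugate(z) = a - bi
conjugate(5 + 5i) = 5 - 5i


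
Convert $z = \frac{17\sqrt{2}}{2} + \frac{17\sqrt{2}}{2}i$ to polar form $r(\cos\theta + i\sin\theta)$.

r = |z| = sqrt(a^2 + b^2) = sqrt((17*sqrt(2)/2)^2 + (17*sqrt(2)/2)^2) = sqrt(289/2 + 289/2) = sqrt(289) = 17
θ = arctan(b/a) = arctan(12.0208/12.0208) (quadrant-adjusted) = 45°
z = 17(cos 45° + i sin 45°)


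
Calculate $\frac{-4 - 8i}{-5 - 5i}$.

Multiply numerator and denominator by conjugate (-5 + 5i):
= (-4 - 8i)(-5 + 5i) / ((-5)^2 + (-5)^2)
= (60 + 20i) / 50
Divide through by 10: (6 + 2i) / 5
= 6/5 + (2/5)i


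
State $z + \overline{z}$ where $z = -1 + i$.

z + conjugate(z) = (a + bi) + (a - bi) = 2a
= 2 * (-1) = -2


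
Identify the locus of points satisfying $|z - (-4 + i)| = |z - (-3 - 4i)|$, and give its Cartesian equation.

|z - z1| = |z - z2| means z is equidistant from z1 and z2,
i.e. the perpendicular bisector of the segment from (-4, 1) to (-3, -4) (midpoint (-7/2, -3/2)).
With z = x + yi, square both sides:
(x - (-4))^2 + (y - 1)^2 = (x - (-3))^2 + (y - (-4))^2
The x^2 and y^2 terms cancel: 2x + (-10)y = 25 - 17 = 8
Simplify: x - 5y = 4
Locus: Perpendicular bisector of the segment from (-4, 1) to (-3, -4): the line x - 5y = 4


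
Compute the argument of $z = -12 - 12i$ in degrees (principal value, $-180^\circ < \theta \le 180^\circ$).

θ = arctan(b/a) = arctan(-12/-12) (quadrant-adjusted) = -135°


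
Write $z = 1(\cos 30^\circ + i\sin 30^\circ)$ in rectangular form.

a = r cos θ = 1 * sqrt(3)/2 = sqrt(3)/2
b = r sin θ = 1 * 1/2 = 1/2
z = sqrt(3)/2 + (1/2)i


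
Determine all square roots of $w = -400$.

|w| = 400, arg(w) = 180°
Root modulus = 400^(1/2) = 20
Root arguments: θ_k = (180° + 360°k)/2 for k = 0, 1, ..., 1
Roots: 20i, -20i


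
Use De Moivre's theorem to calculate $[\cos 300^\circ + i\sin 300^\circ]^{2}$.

By De Moivre: z^n = r^n(cos(nθ) + i sin(nθ))
= 1^2(cos(2*300°) + i sin(2*300°))
= 1(cos 240° + i sin 240°)
= -1/2 - (sqrt(3)/2)i


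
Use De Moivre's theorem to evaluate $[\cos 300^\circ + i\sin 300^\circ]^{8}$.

By De Moivre: z^n = r^n(cos(nθ) + i sin(nθ))
= 1^8(cos(8*300°) + i sin(8*300°))
= 1(cos 240° + i sin 240°)
= -1/2 - (sqrt(3)/2)i


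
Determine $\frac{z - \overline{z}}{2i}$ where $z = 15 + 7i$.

z - conjugate(z) = 2bi
(z - conjugate(z))/(2i) = 2bi/(2i) = b = 7


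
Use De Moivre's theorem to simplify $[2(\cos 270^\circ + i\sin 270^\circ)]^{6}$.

By De Moivre: z^n = r^n(cos(nθ) + i sin(nθ))
= 2^6(cos(6*270°) + i sin(6*270°))
= 64(cos 180° + i sin 180°)
= -64


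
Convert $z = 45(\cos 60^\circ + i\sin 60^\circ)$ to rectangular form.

a = r cos θ = 45 * 1/2 = 45/2
b = r sin θ = 45 * sqrt(3)/2 = 45*sqrt(3)/2
z = 45/2 + (45*sqrt(3)/2)i


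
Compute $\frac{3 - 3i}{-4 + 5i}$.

Multiply numerator and denominator by conjugate (-4 - 5i):
= (3 - 3i)(-4 - 5i) / ((-4)^2 + 5^2)
= (-27 - 3i) / 41
= -27/41 - (3/41)i


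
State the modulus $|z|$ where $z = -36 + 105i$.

|z| = sqrt(a^2 + b^2) = sqrt((-36)^2 + 105^2) = sqrt(12321) = 111


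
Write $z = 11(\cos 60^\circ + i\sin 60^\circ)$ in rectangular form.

a = r cos θ = 11 * 1/2 = 11/2
b = r sin θ = 11 * sqrt(3)/2 = 11*sqrt(3)/2
z = 11/2 + (11*sqrt(3)/2)i


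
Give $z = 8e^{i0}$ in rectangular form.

a = r cos θ = 8 * 1 = 8
b = r sin θ = 8 * 0 = 0
z = 8


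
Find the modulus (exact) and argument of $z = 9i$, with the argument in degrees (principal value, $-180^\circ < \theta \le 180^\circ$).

|z| = sqrt(0^2 + 9^2) = 9
a = 0 and b > 0, so z lies on the positive imaginary axis: arg(z) = 90°


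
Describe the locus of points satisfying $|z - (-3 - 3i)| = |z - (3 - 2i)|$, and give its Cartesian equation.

|z - z1| = |z - z2| means z is equidistant from z1 and z2,
i.e. the perpendicular bisector of the segment from (-3, -3) to (3, -2) (midpoint (0, -5/2)).
With z = x + yi, square both sides:
(x - (-3))^2 + (y - (-3))^2 = (x - 3)^2 + (y - (-2))^2
The x^2 and y^2 terms cancel: 12x + 2y = 13 - 18 = -5
Simplify: 12x + 2y = -5
Locus: Perpendicular bisector of the segment from (-3, -3) to (3, -2): the line 12x + 2y = -5


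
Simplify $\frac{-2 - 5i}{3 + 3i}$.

Multiply numerator and denominator by conjugate (3 - 3i):
= (-2 - 5i)(3 - 3i) / (3^2 + 3^2)
= (-21 - 9i) / 18
Divide through by 3: (-7 - 3i) / 6
= -7/6 - (1/2)i


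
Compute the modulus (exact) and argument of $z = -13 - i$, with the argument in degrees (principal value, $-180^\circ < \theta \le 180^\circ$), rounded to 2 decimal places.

|z| = sqrt((-13)^2 + (-1)^2) = sqrt(170)
arg(z) = arctan(b/a) = arctan(-1/-13) (quadrant-adjusted) = -175.60°


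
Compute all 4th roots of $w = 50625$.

|w| = 50625, arg(w) = 0°
Root modulus = 50625^(1/4) = 15
Root arguments: θ_k = (0° + 360°k)/4 for k = 0, 1, ..., 3
Roots: 15, 15i, -15, -15i


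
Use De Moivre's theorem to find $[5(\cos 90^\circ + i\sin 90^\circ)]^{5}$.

By De Moivre: z^n = r^n(cos(nθ) + i sin(nθ))
= 5^5(cos(5*90°) + i sin(5*90°))
= 3125(cos 90° + i sin 90°)
= 3125i


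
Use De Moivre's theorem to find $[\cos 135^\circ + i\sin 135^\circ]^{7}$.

By De Moivre: z^n = r^n(cos(nθ) + i sin(nθ))
= 1^7(cos(7*135°) + i sin(7*135°))
= 1(cos 225° + i sin 225°)
= -sqrt(2)/2 - (sqrt(2)/2)i


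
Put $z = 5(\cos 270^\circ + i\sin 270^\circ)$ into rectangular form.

a = r cos θ = 5 * 0 = 0
b = r sin θ = 5 * -1 = -5
z = -5i


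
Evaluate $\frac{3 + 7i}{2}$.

Divisor is real, so divide each part by 2:
= 3/2 + (7/2)i


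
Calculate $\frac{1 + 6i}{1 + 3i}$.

Multiply numerator and denominator by conjugate (1 - 3i):
= (1 + 6i)(1 - 3i) / (1^2 + 3^2)
= (19 + 3i) / 10
= 19/10 + (3/10)i


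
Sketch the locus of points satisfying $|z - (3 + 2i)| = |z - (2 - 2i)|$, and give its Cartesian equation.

|z - z1| = |z - z2| means z is equidistant from z1 and z2,
i.e. the perpendicular bisector of the segment from (3, 2) to (2, -2) (midpoint (5/2, 0)).
With z = x + yi, square both sides:
(x - 3)^2 + (y - 2)^2 = (x - 2)^2 + (y - (-2))^2
The x^2 and y^2 terms cancel: -2x + (-8)y = 8 - 13 = -5
Simplify: 2x + 8y = 5
Locus: Perpendicular bisector of the segment from (3, 2) to (2, -2): the line 2x + 8y = 5


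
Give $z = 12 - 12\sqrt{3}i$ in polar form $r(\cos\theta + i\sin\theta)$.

r = |z| = sqrt(a^2 + b^2) = sqrt((12)^2 + (-12*sqrt(3))^2) = sqrt(144 + 432) = sqrt(576) = 24
θ = arctan(b/a) = arctan(-20.7846/12) (quadrant-adjusted) = 300°
z = 24(cos 300° + i sin 300°)


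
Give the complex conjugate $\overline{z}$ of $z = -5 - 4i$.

If z = a + bi, then conjugate(z) = a - bi
conjugate(-5 - 4i) = -5 + 4i


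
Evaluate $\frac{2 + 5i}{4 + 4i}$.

Multiply numerator and denominator by conjugate (4 - 4i):
= (2 + 5i)(4 - 4i) / (4^2 + 4^2)
= (28 + 12i) / 32
Divide through by 4: (7 + 3i) / 8
= 7/8 + (3/8)i


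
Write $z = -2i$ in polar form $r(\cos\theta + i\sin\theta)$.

r = |z| = sqrt(a^2 + b^2) = sqrt((0)^2 + (-2)^2) = sqrt(0 + 4) = sqrt(4) = 2
a = 0 and b < 0, so z lies on the negative imaginary axis: θ = 270°
z = 2(cos 270° + i sin 270°)


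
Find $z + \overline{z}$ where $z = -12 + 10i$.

z + conjugate(z) = (a + bi) + (a - bi) = 2a
= 2 * (-12) = -24


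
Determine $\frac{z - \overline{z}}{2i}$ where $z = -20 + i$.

z - conjugate(z) = 2bi
(z - conjugate(z))/(2i) = 2bi/(2i) = b = 1


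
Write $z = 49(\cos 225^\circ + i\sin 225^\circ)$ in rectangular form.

a = r cos θ = 49 * -sqrt(2)/2 = -49*sqrt(2)/2
b = r sin θ = 49 * -sqrt(2)/2 = -49*sqrt(2)/2
z = -49*sqrt(2)/2 - (49*sqrt(2)/2)i


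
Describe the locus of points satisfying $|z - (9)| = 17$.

|z - z0| = r describes a circle centered at z0 with radius r
Here z0 = 9 and r = 17
Locus: Circle centered at (9, 0) with radius 17


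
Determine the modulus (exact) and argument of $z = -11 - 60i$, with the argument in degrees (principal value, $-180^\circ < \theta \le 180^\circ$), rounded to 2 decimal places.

|z| = sqrt((-11)^2 + (-60)^2) = 61
arg(z) = arctan(b/a) = arctan(-60/-11) (quadrant-adjusted) = -100.39°


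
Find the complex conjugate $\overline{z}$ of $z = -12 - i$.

If z = a + bi, then conjugate(z) = a - bi
conjugate(-12 - i) = -12 + i


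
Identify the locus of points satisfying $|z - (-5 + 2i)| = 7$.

|z - z0| = r describes a circle centered at z0 with radius r
Here z0 = -5 + 2i and r = 7
Locus: Circle centered at (-5, 2) with radius 7


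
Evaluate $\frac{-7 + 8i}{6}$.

Divisor is real, so divide each part by 6:
= -7/6 + (4/3)i


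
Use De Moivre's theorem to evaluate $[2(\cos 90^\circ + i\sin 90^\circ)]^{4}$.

By De Moivre: z^n = r^n(cos(nθ) + i sin(nθ))
= 2^4(cos(4*90°) + i sin(4*90°))
= 16(cos 0° + i sin 0°)
= 16


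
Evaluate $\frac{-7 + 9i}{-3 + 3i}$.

Multiply numerator and denominator by conjugate (-3 - 3i):
= (-7 + 9i)(-3 - 3i) / ((-3)^2 + 3^2)
= (48 - 6i) / 18
Divide through by 6: (8 - i) / 3
= 8/3 - (1/3)i


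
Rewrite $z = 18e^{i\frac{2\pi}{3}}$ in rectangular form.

a = r cos θ = 18 * -1/2 = -9
b = r sin θ = 18 * sqrt(3)/2 = 9*sqrt(3)
z = -9 + 9*sqrt(3)i


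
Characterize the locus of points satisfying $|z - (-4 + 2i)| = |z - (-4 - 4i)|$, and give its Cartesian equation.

|z - z1| = |z - z2| means z is equidistant from z1 and z2,
i.e. the perpendicular bisector of the segment from (-4, 2) to (-4, -4) (midpoint (-4, -1)).
With z = x + yi, square both sides:
(x - (-4))^2 + (y - 2)^2 = (x - (-4))^2 + (y - (-4))^2
The x^2 and y^2 terms cancel: 0x + (-12)y = 32 - 20 = 12
Simplify: y = -1
Locus: Perpendicular bisector of the segment from (-4, 2) to (-4, -4): the line y = -1


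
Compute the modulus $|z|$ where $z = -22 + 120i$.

|z| = sqrt(a^2 + b^2) = sqrt((-22)^2 + 120^2) = sqrt(14884) = 122


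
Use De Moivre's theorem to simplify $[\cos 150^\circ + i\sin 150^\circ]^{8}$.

By De Moivre: z^n = r^n(cos(nθ) + i sin(nθ))
= 1^8(cos(8*150°) + i sin(8*150°))
= 1(cos 120° + i sin 120°)
= -1/2 + (sqrt(3)/2)i


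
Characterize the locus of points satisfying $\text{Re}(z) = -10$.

Re(z) = x where z = x + yi; the equation x = -10 is satisfied by all points with that x-coordinate
Locus: Vertical line x = -10


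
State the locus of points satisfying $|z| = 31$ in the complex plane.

|z| = 31 means sqrt(x^2 + y^2) = 31
This is a circle of radius 31 centered at the origin


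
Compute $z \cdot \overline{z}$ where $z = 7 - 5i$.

z * conjugate(z) = |z|^2 = a^2 + b^2
= 7^2 + (-5)^2 = 74


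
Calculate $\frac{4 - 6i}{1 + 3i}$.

Multiply numerator and denominator by conjugate (1 - 3i):
= (4 - 6i)(1 - 3i) / (1^2 + 3^2)
= (-14 - 18i) / 10
Divide through by 2: (-7 - 9i) / 5
= -7/5 - (9/5)i


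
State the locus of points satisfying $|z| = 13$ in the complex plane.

|z| = 13 means sqrt(x^2 + y^2) = 13
This is a circle of radius 13 centered at the origin


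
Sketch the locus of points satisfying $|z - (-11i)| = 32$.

|z - z0| = r describes a circle centered at z0 with radius r
Here z0 = -11i and r = 32
Locus: Circle centered at (0, -11) with radius 32


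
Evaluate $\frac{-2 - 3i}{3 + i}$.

Multiply numerator and denominator by conjugate (3 - i):
= (-2 - 3i)(3 - i) / (3^2 + 1^2)
= (-9 - 7i) / 10
= -9/10 - (7/10)i


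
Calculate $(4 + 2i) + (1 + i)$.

(4 + 1) + (2 + 1)i = 5 + 3i


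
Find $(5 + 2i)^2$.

(a + bi)^2 = a^2 - b^2 + 2abi
= 5^2 - 2^2 + 2*5*2i
= 21 + 20i


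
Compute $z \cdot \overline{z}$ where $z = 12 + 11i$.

z * conjugate(z) = |z|^2 = a^2 + b^2
= 12^2 + 11^2 = 265


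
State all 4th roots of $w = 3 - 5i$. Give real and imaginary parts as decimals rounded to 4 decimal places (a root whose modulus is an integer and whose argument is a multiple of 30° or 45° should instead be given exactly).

|w| = sqrt(34) ≈ 5.830952, arg(w) ≈ 300.963757°
Root modulus = sqrt(34)^(1/4) ≈ 1.553942
Root arguments: θ_k = (arg(w) + 360°k)/4 for k = 0, 1, ..., 3
Compute each root as (root modulus)(cos θ_k + i sin θ_k) using full-precision intermediates, then round to 4 decimal places.
Roots: 0.3959 + 1.5027i, -1.5027 + 0.3959i, -0.3959 - 1.5027i, 1.5027 - 0.3959i


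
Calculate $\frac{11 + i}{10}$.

Divisor is real, so divide each part by 10:
= 11/10 + (1/10)i


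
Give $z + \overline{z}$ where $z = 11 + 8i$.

z + conjugate(z) = (a + bi) + (a - bi) = 2a
= 2 * 11 = 22


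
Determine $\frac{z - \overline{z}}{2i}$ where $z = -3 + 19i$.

z - conjugate(z) = 2bi
(z - conjugate(z))/(2i) = 2bi/(2i) = b = 19


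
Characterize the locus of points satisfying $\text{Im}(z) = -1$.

Im(z) = y where z = x + yi; the equation y = -1 is satisfied by all points with that y-coordinate
Locus: Horizontal line y = -1


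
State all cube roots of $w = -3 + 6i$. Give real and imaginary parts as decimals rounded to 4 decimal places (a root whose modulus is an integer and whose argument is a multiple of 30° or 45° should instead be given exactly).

|w| = sqrt(45) ≈ 6.708204, arg(w) ≈ 116.565051°
Root modulus = sqrt(45)^(1/3) ≈ 1.885973
Root arguments: θ_k = (arg(w) + 360°k)/3 for k = 0, 1, ..., 2
Compute each root as (root modulus)(cos θ_k + i sin θ_k) using full-precision intermediates, then round to 4 decimal places.
Roots: 1.4687 + 1.1832i, -1.7590 + 0.6803i, 0.2903 - 1.8635i


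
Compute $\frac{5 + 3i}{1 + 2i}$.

Multiply numerator and denominator by conjugate (1 - 2i):
= (5 + 3i)(1 - 2i) / (1^2 + 2^2)
= (11 - 7i) / 5
= 11/5 - (7/5)i


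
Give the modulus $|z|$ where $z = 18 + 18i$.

|z| = sqrt(a^2 + b^2) = sqrt(18^2 + 18^2) = sqrt(648) = sqrt(648)


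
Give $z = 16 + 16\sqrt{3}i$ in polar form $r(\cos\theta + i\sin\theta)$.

r = |z| = sqrt(a^2 + b^2) = sqrt((16)^2 + (16*sqrt(3))^2) = sqrt(256 + 768) = sqrt(1024) = 32
θ = arctan(b/a) = arctan(27.7128/16) (quadrant-adjusted) = 60°
z = 32(cos 60° + i sin 60°)


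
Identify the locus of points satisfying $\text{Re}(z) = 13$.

Re(z) = x where z = x + yi; the equation x = 13 is satisfied by all points with that x-coordinate
Locus: Vertical line x = 13


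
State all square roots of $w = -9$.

|w| = 9, arg(w) = 180°
Root modulus = 9^(1/2) = 3
Root arguments: θ_k = (180° + 360°k)/2 for k = 0, 1, ..., 1
Roots: 3i, -3i


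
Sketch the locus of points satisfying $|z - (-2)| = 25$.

|z - z0| = r describes a circle centered at z0 with radius r
Here z0 = -2 and r = 25
Locus: Circle centered at (-2, 0) with radius 25


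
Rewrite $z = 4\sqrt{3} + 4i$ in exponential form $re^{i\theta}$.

r = |z| = sqrt((4*sqrt(3))^2 + (4)^2) = sqrt(48 + 16) = sqrt(64) = 8
θ = arctan(b/a) = arctan(4/6.9282) (quadrant-adjusted) = 30° = π/6
z = 8e^(i*π/6)


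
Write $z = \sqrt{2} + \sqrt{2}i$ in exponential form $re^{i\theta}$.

r = |z| = sqrt((sqrt(2))^2 + (sqrt(2))^2) = sqrt(2 + 2) = sqrt(4) = 2
θ = arctan(b/a) = arctan(1.4142/1.4142) (quadrant-adjusted) = 45° = π/4
z = 2e^(i*π/4)


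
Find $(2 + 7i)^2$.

(a + bi)^2 = a^2 - b^2 + 2abi
= 2^2 - 7^2 + 2*2*7i
= -45 + 28i


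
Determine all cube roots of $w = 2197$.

|w| = 2197, arg(w) = 0°
Root modulus = 2197^(1/3) = 13
Root arguments: θ_k = (0° + 360°k)/3 for k = 0, 1, ..., 2
Roots: 13, -13/2 + (13*sqrt(3)/2)i, -13/2 - (13*sqrt(3)/2)i


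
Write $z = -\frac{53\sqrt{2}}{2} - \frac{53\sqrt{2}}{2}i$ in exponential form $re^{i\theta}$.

r = |z| = sqrt((-53*sqrt(2)/2)^2 + (-53*sqrt(2)/2)^2) = sqrt(2809/2 + 2809/2) = sqrt(2809) = 53
θ = arctan(b/a) = arctan(-37.4767/-37.4767) (quadrant-adjusted) = -135° = -3π/4
z = 53e^(-i*3π/4)


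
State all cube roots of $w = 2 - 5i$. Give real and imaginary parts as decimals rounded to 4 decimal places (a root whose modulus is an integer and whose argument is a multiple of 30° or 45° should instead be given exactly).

|w| = sqrt(29) ≈ 5.385165, arg(w) ≈ 291.801409°
Root modulus = sqrt(29)^(1/3) ≈ 1.752803
Root arguments: θ_k = (arg(w) + 360°k)/3 for k = 0, 1, ..., 2
Compute each root as (root modulus)(cos θ_k + i sin θ_k) using full-precision intermediates, then round to 4 decimal places.
Roots: -0.2217 + 1.7387i, -1.3949 - 1.0614i, 1.6166 - 0.6773i


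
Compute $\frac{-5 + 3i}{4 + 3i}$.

Multiply numerator and denominator by conjugate (4 - 3i):
= (-5 + 3i)(4 - 3i) / (4^2 + 3^2)
= (-11 + 27i) / 25
= -11/25 + (27/25)i


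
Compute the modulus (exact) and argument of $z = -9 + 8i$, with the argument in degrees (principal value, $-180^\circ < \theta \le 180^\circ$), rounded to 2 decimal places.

|z| = sqrt((-9)^2 + 8^2) = sqrt(145)
arg(z) = arctan(b/a) = arctan(8/-9) (quadrant-adjusted) = 138.37°


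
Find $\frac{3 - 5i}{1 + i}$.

Multiply numerator and denominator by conjugate (1 - i):
= (3 - 5i)(1 - i) / (1^2 + 1^2)
= (-2 - 8i) / 2
= -1 - 4i


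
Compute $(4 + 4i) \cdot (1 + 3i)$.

(a1*a2 - b1*b2) + (a1*b2 + b1*a2)i
= (4 - 12) + (12 + 4)i
= -8 + 16i


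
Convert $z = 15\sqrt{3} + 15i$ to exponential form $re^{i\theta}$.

r = |z| = sqrt((15*sqrt(3))^2 + (15)^2) = sqrt(675 + 225) = sqrt(900) = 30
θ = arctan(b/a) = arctan(15/25.9808) (quadrant-adjusted) = 30° = π/6
z = 30e^(i*π/6)


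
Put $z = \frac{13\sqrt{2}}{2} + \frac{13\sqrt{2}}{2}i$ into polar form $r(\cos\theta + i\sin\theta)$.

r = |z| = sqrt(a^2 + b^2) = sqrt((13*sqrt(2)/2)^2 + (13*sqrt(2)/2)^2) = sqrt(169/2 + 169/2) = sqrt(169) = 13
θ = arctan(b/a) = arctan(9.1924/9.1924) (quadrant-adjusted) = 45°
z = 13(cos 45° + i sin 45°)


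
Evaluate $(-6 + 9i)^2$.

(a + bi)^2 = a^2 - b^2 + 2abi
= (-6)^2 - 9^2 + 2*(-6)*9i
= -45 - 108i


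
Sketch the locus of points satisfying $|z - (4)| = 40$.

|z - z0| = r describes a circle centered at z0 with radius r
Here z0 = 4 and r = 40
Locus: Circle centered at (4, 0) with radius 40


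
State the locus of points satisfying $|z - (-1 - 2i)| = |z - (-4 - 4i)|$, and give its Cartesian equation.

|z - z1| = |z - z2| means z is equidistant from z1 and z2,
i.e. the perpendicular bisector of the segment from (-1, -2) to (-4, -4) (midpoint (-5/2, -3)).
With z = x + yi, square both sides:
(x - (-1))^2 + (y - (-2))^2 = (x - (-4))^2 + (y - (-4))^2
The x^2 and y^2 terms cancel: -6x + (-4)y = 32 - 5 = 27
Simplify: 6x + 4y = -27
Locus: Perpendicular bisector of the segment from (-1, -2) to (-4, -4): the line 6x + 4y = -27


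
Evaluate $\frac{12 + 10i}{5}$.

Divisor is real, so divide each part by 5:
= 12/5 + 2i


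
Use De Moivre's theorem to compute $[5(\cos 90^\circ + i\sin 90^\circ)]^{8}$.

By De Moivre: z^n = r^n(cos(nθ) + i sin(nθ))
= 5^8(cos(8*90°) + i sin(8*90°))
= 390625(cos 0° + i sin 0°)
= 390625


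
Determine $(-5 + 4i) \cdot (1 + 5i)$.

(a1*a2 - b1*b2) + (a1*b2 + b1*a2)i
= (-5 - 20) + (-25 + 4)i
= -25 - 21i


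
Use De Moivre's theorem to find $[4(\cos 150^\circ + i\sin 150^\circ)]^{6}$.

By De Moivre: z^n = r^n(cos(nθ) + i sin(nθ))
= 4^6(cos(6*150°) + i sin(6*150°))
= 4096(cos 180° + i sin 180°)
= -4096


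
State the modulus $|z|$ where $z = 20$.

|z| = sqrt(a^2 + b^2) = sqrt(20^2 + 0^2) = sqrt(400) = 20


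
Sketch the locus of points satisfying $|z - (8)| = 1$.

|z - z0| = r describes a circle centered at z0 with radius r
Here z0 = 8 and r = 1
Locus: Circle centered at (8, 0) with radius 1


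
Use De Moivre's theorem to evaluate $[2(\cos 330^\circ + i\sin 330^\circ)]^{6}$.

By De Moivre: z^n = r^n(cos(nθ) + i sin(nθ))
= 2^6(cos(6*330°) + i sin(6*330°))
= 64(cos 180° + i sin 180°)
= -64


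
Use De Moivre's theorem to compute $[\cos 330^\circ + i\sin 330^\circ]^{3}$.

By De Moivre: z^n = r^n(cos(nθ) + i sin(nθ))
= 1^3(cos(3*330°) + i sin(3*330°))
= 1(cos 270° + i sin 270°)
= -i


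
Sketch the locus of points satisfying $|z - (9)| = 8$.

|z - z0| = r describes a circle centered at z0 with radius r
Here z0 = 9 and r = 8
Locus: Circle centered at (9, 0) with radius 8


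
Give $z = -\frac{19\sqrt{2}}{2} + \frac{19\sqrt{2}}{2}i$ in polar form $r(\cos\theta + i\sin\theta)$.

r = |z| = sqrt(a^2 + b^2) = sqrt((-19*sqrt(2)/2)^2 + (19*sqrt(2)/2)^2) = sqrt(361/2 + 361/2) = sqrt(361) = 19
θ = arctan(b/a) = arctan(13.435/-13.435) (quadrant-adjusted) = 135°
z = 19(cos 135° + i sin 135°)


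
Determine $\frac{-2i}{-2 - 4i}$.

Multiply numerator and denominator by conjugate (-2 + 4i):
= (-2i)(-2 + 4i) / ((-2)^2 + (-4)^2)
= (8 + 4i) / 20
Divide through by 4: (2 + i) / 5
= 2/5 + (1/5)i


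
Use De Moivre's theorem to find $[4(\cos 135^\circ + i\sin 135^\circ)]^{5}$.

By De Moivre: z^n = r^n(cos(nθ) + i sin(nθ))
= 4^5(cos(5*135°) + i sin(5*135°))
= 1024(cos 315° + i sin 315°)
= 512*sqrt(2) - 512*sqrt(2)i
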